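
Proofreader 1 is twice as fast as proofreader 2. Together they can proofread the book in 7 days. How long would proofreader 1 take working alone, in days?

Let proofreader 2's rate be r; then proofreader 1's rate is 2r, so together (2 + 1)r = 3r = 1/7.
Thus r = 1/21 per day.
Proofreader 2 alone: 21 days; proofreader 1 alone: 21/2 days.

21/2 days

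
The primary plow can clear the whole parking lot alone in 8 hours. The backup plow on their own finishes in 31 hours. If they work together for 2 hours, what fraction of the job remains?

Combined rate: 1/8 + 1/31 = (31 + 8)/248 = 39/248 per hour.
In 2 hours they complete 2·39/248 = 39/124 of the job.
So 85/124 remains.

85/124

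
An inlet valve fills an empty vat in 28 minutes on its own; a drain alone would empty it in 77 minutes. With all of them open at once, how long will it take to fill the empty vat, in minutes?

44 minutes

Net rate = 1/28 − 1/77 = (11 − 4)/308 = 7/308 = 1/44 per minute.
Filling time = 1 ÷ (1/44) = 44 minutes.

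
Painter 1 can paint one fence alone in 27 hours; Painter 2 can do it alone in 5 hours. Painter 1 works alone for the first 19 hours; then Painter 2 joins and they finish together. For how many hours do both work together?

In 19 hours Painter 1 does 19/27 of the job, leaving 8/27.
Painter 1 and Painter 2 together work at 32/135 per hour, so finishing takes 8/27 ÷ 32/135 = 5/4 hours.

5/4 hours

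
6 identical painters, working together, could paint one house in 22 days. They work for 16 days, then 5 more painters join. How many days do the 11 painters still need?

One painter does 1/132 of the job per day.
After 16 days with 6 painters, 8/11 is done (3/11 left).
With 11 painters the rate is 11/132 = 1/12, so the rest takes 3/11 ÷ 1/12 = 36/11 days.

36/11 days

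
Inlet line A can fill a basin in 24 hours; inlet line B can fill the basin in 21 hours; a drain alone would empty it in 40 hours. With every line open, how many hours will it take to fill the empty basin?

140/9 hours

Net rate = 1/24 + 1/21 − 1/40 = (35 + 40 − 21)/840 = 54/840 = 9/140 per hour.
Filling time = 1 ÷ (9/140) = 140/9 hours.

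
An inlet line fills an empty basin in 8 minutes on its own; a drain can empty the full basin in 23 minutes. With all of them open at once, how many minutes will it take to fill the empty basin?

Net rate = 1/8 − 1/23 = (23 − 8)/184 = 15/184 per minute.
Filling time = 1 ÷ (15/184) = 184/15 minutes.

184/15 minutes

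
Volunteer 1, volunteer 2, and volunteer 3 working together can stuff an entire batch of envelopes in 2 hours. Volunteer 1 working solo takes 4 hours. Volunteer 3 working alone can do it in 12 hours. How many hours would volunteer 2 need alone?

6 hours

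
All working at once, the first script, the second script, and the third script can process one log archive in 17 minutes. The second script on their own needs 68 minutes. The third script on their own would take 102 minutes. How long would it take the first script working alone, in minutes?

Combined rate is 1/17 per minute.
Known contribution: 1/68 + 1/102 = (3 + 2)/204 = 5/204 per minute.
So the first script's rate is 1/17 − 5/204 = 7/204, meaning 204/7 minutes alone.

204/7 minutes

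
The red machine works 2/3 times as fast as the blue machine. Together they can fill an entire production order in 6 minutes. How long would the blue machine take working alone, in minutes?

Let the blue machine's rate be r; then the red machine's rate is (2/3)r, so together (2/3 + 1)r = (5/3)r = 1/6.
Thus r = 1/10 per minute.
The blue machine alone: 10 minutes; the red machine alone: 15 minutes.

10 minutes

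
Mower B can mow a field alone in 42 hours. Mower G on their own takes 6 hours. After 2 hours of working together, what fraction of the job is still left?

13/21

Combined rate: 1/42 + 1/6 = (1 + 7)/42 = 8/42 = 4/21 per hour.
In 2 hours they complete 2·4/21 = 8/21 of the job.
So 13/21 remains.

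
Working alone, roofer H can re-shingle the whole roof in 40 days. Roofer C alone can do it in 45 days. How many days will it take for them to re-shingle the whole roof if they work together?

With two workers the combined time is the product over the sum: 40·45/(40+45) = 1800/85 = 360/17 days.

360/17 days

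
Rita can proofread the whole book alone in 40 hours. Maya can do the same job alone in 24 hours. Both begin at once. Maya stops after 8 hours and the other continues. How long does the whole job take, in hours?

80/3 hours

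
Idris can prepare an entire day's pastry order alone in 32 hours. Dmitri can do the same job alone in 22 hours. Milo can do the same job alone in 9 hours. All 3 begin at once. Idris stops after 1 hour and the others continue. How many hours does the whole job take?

99/16 hours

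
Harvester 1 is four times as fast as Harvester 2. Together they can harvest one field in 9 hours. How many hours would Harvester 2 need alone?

Let Harvester 2's rate be r; then Harvester 1's rate is 4r, so together (4 + 1)r = 5r = 1/9.
Thus r = 1/45 per hour.
Harvester 2 alone: 45 hours; Harvester 1 alone: 45/4 hours.

45 hours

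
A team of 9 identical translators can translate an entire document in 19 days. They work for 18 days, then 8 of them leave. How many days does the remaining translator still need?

9 days

One translator does 1/171 of the job per day.
After 18 days with 9 translators, 18/19 is done (1/19 left).
With 1 translator the rate is 1/171, so the rest takes 1/19 ÷ 1/171 = 9 days.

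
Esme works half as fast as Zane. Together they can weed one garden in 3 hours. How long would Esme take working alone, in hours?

Let Zane's rate be r; then Esme's rate is (1/2)r, so together (1/2 + 1)r = (3/2)r = 1/3.
Thus r = 2/9 per hour.
Zane alone: 9/2 hours; Esme alone: 9 hours.

9 hours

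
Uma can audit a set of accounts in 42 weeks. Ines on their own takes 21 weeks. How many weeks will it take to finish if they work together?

Combined rate: 1/42 + 1/21 = (1 + 2)/42 = 3/42 = 1/14 per week.
Time = 1 ÷ (1/14) = 14 weeks.

14 weeks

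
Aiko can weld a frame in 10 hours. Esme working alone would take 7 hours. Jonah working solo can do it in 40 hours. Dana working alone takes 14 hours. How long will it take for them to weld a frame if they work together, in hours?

56/19 hours

Combined rate: 1/10 + 1/7 + 1/40 + 1/14 = (28 + 40 + 7 + 20)/280 = 95/280 = 19/56 per hour.
Time = 1 ÷ (19/56) = 56/19 hours.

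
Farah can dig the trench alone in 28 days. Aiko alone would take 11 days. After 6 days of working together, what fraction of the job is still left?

Combined rate: 1/28 + 1/11 = (11 + 28)/308 = 39/308 per day.
In 6 days they complete 6·39/308 = 117/154 of the job.
So 37/154 remains.

37/154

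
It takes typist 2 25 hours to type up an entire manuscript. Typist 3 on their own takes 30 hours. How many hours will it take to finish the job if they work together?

150/11 hours

Combined rate: 1/25 + 1/30 = (6 + 5)/150 = 11/150 per hour.
Time = 1 ÷ (11/150) = 150/11 hours.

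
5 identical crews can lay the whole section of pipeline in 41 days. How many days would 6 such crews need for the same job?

205/6 days

Total work is 5·41 = 205 crew-days.
With 6 crews: 205/6 days.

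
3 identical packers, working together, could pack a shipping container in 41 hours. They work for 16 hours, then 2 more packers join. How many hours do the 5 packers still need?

One packer does 1/123 of the job per hour.
After 16 hours with 3 packers, 16/41 is done (25/41 left).
With 5 packers the rate is 5/123, so the rest takes 25/41 ÷ 5/123 = 15 hours.

15 hours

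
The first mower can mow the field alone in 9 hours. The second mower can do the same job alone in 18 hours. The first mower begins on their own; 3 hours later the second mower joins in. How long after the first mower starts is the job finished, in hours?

7 hours

In the first 3 hours the first mower alone does 3/9 = 1/3 of the job, leaving 2/3.
Once everyone is working, combined rate: 1/9 + 1/18 = (2 + 1)/18 = 3/18 = 1/6 per hour.
Remaining 2/3 at 1/6 per hour takes 4 hours.
Total from the start = 3 + 4 = 7 hours.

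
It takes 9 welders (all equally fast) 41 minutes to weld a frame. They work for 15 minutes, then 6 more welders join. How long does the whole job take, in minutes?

One welder does 1/369 of the job per minute.
After 15 minutes with 9 welders, 15/41 is done (26/41 left).
With 15 welders the rate is 15/369 = 5/123, so the rest takes 26/41 ÷ 5/123 = 78/5 minutes.
Total = 15 + 78/5 = 153/5 minutes.

153/5 minutes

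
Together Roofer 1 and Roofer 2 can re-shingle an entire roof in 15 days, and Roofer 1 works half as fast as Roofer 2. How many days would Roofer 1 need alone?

45 days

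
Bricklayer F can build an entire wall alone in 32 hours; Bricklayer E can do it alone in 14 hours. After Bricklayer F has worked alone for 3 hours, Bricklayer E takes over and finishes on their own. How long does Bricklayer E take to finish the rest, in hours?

203/16 hours

In 3 hours Bricklayer F does 3/32 of the job, leaving 29/32.
Bricklayer E works at 1/14 per hour, so finishing takes 29/32 ÷ 1/14 = 203/16 hours.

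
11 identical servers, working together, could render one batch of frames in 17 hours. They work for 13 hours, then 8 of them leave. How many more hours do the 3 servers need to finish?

One server does 1/187 of the job per hour.
After 13 hours with 11 servers, 13/17 is done (4/17 left).
With 3 servers the rate is 3/187, so the rest takes 4/17 ÷ 3/187 = 44/3 hours.

44/3 hours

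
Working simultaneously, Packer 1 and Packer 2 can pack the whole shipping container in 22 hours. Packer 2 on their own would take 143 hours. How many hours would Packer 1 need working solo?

26 hours

Combined rate is 1/22 per hour.
Known contribution: 1/143 per hour.
So Packer 1's rate is 1/22 − 1/143 = 1/26, meaning 26 hours alone.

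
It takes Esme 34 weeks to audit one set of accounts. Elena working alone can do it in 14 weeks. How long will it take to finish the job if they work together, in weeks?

With two workers the combined time is the product over the sum: 34·14/(34+14) = 476/48 = 119/12 weeks.

119/12 weeks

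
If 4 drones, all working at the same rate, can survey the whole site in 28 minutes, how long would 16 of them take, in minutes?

Total work is 4·28 = 112 drone-minutes.
With 16 drones: 112/16 = 7 minutes.

7 minutes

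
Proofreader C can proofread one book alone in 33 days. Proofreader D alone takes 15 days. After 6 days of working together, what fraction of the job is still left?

23/55

Combined rate: 1/33 + 1/15 = (5 + 11)/165 = 16/165 per day.
In 6 days they complete 6·16/165 = 32/55 of the job.
So 23/55 remains.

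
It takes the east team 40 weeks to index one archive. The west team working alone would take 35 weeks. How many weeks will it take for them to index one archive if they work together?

With two workers the combined time is the product over the sum: 40·35/(40+35) = 1400/75 = 56/3 weeks.

56/3 weeks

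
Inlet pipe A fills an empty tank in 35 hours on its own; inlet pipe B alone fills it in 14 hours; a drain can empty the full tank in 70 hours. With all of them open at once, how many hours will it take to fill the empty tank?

35/3 hours

Net rate = 1/35 + 1/14 − 1/70 = (2 + 5 − 1)/70 = 6/70 = 3/35 per hour.
Filling time = 1 ÷ (3/35) = 35/3 hours.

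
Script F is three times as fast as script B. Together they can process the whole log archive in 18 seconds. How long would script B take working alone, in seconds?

Let script B's rate be r; then script F's rate is 3r, so together (3 + 1)r = 4r = 1/18.
Thus r = 1/72 per second.
Script B alone: 72 seconds; script F alone: 24 seconds.

72 seconds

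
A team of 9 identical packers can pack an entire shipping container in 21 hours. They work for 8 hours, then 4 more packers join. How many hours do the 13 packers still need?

One packer does 1/189 of the job per hour.
After 8 hours with 9 packers, 8/21 is done (13/21 left).
With 13 packers the rate is 13/189, so the rest takes 13/21 ÷ 13/189 = 9 hours.

9 hours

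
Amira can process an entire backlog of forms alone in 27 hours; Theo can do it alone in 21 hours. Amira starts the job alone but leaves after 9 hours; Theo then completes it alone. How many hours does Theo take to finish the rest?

14 hours

In 9 hours Amira does 9/27 = 1/3 of the job, leaving 2/3.
Theo works at 1/21 per hour, so finishing takes 2/3 ÷ 1/21 = 14 hours.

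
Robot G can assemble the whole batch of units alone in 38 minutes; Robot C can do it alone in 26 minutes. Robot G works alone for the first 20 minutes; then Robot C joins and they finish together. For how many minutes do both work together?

In 20 minutes Robot G does 20/38 = 10/19 of the job, leaving 9/19.
Robot G and Robot C together work at 16/247 per minute, so finishing takes 9/19 ÷ 16/247 = 117/16 minutes.

117/16 minutes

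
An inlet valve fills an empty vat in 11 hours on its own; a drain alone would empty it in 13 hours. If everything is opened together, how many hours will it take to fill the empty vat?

143/2 hours

Net rate = 1/11 − 1/13 = (13 − 11)/143 = 2/143 per hour.
Filling time = 1 ÷ (2/143) = 143/2 hours.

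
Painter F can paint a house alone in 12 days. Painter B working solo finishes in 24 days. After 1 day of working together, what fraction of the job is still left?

7/8

Combined rate: 1/12 + 1/24 = (2 + 1)/24 = 3/24 = 1/8 per day.
In 1 day they complete 1·1/8 = 1/8 of the job.
So 7/8 remains.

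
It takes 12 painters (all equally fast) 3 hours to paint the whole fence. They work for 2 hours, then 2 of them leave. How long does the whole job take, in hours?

16/5 hours

One painter does 1/36 of the job per hour.
After 2 hours with 12 painters, 2/3 is done (1/3 left).
With 10 painters the rate is 10/36 = 5/18, so the rest takes 1/3 ÷ 5/18 = 6/5 hours.
Total = 2 + 6/5 = 16/5 hours.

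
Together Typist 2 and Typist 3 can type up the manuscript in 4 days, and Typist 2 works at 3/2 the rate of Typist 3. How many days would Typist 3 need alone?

10 days

Let Typist 3's rate be r; then Typist 2's rate is (3/2)r, so together (3/2 + 1)r = (5/2)r = 1/4.
Thus r = 1/10 per day.
Typist 3 alone: 10 days; Typist 2 alone: 20/3 days.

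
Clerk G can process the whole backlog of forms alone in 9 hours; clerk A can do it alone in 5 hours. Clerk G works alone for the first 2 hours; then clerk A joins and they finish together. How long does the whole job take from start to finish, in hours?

9/2 hours

In 2 hours clerk G does 2/9 of the job, leaving 7/9.
Clerk G and clerk A together work at 14/45 per hour, so finishing takes 7/9 ÷ 14/45 = 5/2 hours.
Total time = 2 + 5/2 = 9/2 hours.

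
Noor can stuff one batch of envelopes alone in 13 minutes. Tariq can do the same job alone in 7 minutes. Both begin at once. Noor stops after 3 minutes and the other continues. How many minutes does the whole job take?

In the first 3 minutes the combined rate is 20/91, so 60/91 of the job is done, leaving 31/91.
After Noor leaves the rate is 1/7 per minute; the remaining 31/91 takes 31/13 minutes.
Total = 3 + 31/13 = 70/13 minutes.

70/13 minutes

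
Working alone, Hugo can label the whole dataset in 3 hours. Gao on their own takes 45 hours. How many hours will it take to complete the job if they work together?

45/16 hours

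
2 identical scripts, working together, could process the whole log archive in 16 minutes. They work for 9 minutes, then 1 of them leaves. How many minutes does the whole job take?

One script does 1/32 of the job per minute.
After 9 minutes with 2 scripts, 9/16 is done (7/16 left).
With 1 script the rate is 1/32, so the rest takes 7/16 ÷ 1/32 = 14 minutes.
Total = 9 + 14 = 23 minutes.

23 minutes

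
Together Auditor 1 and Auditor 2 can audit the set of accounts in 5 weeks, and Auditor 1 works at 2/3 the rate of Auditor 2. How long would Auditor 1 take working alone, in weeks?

25/2 weeks

Let Auditor 2's rate be r; then Auditor 1's rate is (2/3)r, so together (2/3 + 1)r = (5/3)r = 1/5.
Thus r = 3/25 per week.
Auditor 2 alone: 25/3 weeks; Auditor 1 alone: 25/2 weeks.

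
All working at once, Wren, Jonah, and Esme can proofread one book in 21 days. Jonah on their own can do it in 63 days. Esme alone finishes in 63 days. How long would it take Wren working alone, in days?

63 days

Combined rate is 1/21 per day.
Known contribution: 1/63 + 1/63 = (1 + 1)/63 = 2/63 per day.
So Wren's rate is 1/21 − 2/63 = 1/63, meaning 63 days alone.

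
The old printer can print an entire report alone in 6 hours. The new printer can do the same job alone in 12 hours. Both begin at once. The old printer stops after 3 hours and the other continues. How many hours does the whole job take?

6 hours

In the first 3 hours the combined rate is 1/4, so 3/4 of the job is done, leaving 1/4.
After the old printer leaves the rate is 1/12 per hour; the remaining 1/4 takes 3 hours.
Total = 3 + 3 = 6 hours.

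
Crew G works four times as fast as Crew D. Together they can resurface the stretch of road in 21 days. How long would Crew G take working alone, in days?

105/4 days

Let Crew D's rate be r; then Crew G's rate is 4r, so together (4 + 1)r = 5r = 1/21.
Thus r = 1/105 per day.
Crew D alone: 105 days; Crew G alone: 105/4 days.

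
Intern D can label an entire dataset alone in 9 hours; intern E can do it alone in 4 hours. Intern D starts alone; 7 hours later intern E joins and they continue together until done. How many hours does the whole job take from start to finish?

In 7 hours intern D does 7/9 of the job, leaving 2/9.
Intern D and intern E together work at 13/36 per hour, so finishing takes 2/9 ÷ 13/36 = 8/13 hours.
Total time = 7 + 8/13 = 99/13 hours.

99/13 hours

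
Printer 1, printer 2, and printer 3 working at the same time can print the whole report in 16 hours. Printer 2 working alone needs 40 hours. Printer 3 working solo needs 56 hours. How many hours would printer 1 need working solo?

560/11 hours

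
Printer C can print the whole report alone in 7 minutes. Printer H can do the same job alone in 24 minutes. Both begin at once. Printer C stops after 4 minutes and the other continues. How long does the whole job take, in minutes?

72/7 minutes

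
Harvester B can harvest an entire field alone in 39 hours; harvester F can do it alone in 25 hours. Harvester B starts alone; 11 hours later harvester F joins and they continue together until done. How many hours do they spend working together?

175/16 hours

In 11 hours harvester B does 11/39 of the job, leaving 28/39.
Harvester B and harvester F together work at 64/975 per hour, so finishing takes 28/39 ÷ 64/975 = 175/16 hours.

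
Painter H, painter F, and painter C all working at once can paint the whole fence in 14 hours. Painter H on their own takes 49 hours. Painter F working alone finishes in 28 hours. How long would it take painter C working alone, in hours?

Combined rate is 1/14 per hour.
Known contribution: 1/49 + 1/28 = (4 + 7)/196 = 11/196 per hour.
So painter C's rate is 1/14 − 11/196 = 3/196, meaning 196/3 hours alone.

196/3 hours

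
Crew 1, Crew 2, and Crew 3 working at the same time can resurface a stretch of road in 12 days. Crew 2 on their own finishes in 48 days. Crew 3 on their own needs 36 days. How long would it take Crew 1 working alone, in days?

144/5 days

Combined rate is 1/12 per day.
Known contribution: 1/48 + 1/36 = (3 + 4)/144 = 7/144 per day.
So Crew 1's rate is 1/12 − 7/144 = 5/144, meaning 144/5 days alone.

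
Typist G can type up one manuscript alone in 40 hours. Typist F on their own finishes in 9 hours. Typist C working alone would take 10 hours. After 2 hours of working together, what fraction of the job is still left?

19/36

Combined rate: 1/40 + 1/9 + 1/10 = (9 + 40 + 36)/360 = 85/360 = 17/72 per hour.
In 2 hours they complete 2·17/72 = 17/36 of the job.
So 19/36 remains.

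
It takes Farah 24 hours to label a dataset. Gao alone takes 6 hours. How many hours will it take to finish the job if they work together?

24/5 hours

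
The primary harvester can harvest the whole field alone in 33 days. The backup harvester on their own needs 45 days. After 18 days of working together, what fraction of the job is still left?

3/55

Combined rate: 1/33 + 1/45 = (15 + 11)/495 = 26/495 per day.
In 18 days they complete 18·26/495 = 52/55 of the job.
So 3/55 remains.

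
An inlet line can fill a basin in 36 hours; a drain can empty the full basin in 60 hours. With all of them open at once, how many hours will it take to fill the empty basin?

90 hours

Net rate = 1/36 − 1/60 = (5 − 3)/180 = 2/180 = 1/90 per hour.
Filling time = 1 ÷ (1/90) = 90 hours.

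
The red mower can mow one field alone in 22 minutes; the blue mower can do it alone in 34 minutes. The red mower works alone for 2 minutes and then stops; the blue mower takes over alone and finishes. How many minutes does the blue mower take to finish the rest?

In 2 minutes the red mower does 2/22 = 1/11 of the job, leaving 10/11.
The blue mower works at 1/34 per minute, so finishing takes 10/11 ÷ 1/34 = 340/11 minutes.

340/11 minutes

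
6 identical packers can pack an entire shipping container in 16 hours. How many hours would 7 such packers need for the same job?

96/7 hours

Total work is 6·16 = 96 packer-hours.
With 7 packers: 96/7 hours.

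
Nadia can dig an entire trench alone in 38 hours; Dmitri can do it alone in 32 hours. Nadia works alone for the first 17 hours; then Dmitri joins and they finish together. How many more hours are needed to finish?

In 17 hours Nadia does 17/38 of the job, leaving 21/38.
Nadia and Dmitri together work at 35/608 per hour, so finishing takes 21/38 ÷ 35/608 = 48/5 hours.

48/5 hours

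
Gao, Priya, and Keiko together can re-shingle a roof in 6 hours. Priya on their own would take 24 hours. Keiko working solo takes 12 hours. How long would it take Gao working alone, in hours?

Combined rate is 1/6 per hour.
Known contribution: 1/24 + 1/12 = (1 + 2)/24 = 3/24 = 1/8 per hour.
So Gao's rate is 1/6 − 1/8 = 1/24, meaning 24 hours alone.

24 hours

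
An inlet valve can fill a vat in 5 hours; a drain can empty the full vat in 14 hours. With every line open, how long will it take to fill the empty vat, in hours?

70/9 hours

Net rate = 1/5 − 1/14 = (14 − 5)/70 = 9/70 per hour.
Filling time = 1 ÷ (9/70) = 70/9 hours.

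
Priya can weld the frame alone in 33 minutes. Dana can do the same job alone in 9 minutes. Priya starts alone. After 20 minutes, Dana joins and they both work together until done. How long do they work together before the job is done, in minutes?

39/14 minutes

In the first 20 minutes Priya alone does 20/33 of the job, leaving 13/33.
Once everyone is working, combined rate: 1/33 + 1/9 = (3 + 11)/99 = 14/99 per minute.
Remaining 13/33 at 14/99 per minute takes 39/14 minutes.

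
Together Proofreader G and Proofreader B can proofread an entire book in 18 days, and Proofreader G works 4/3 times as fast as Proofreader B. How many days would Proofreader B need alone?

Let Proofreader B's rate be r; then Proofreader G's rate is (4/3)r, so together (4/3 + 1)r = (7/3)r = 1/18.
Thus r = 1/42 per day.
Proofreader B alone: 42 days; Proofreader G alone: 63/2 days.

42 days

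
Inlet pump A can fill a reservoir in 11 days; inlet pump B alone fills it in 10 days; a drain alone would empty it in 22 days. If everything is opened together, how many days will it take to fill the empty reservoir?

55/8 days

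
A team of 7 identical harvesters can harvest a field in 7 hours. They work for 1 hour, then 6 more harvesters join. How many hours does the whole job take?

55/13 hours

One harvester does 1/49 of the job per hour.
After 1 hour with 7 harvesters, 1/7 is done (6/7 left).
With 13 harvesters the rate is 13/49, so the rest takes 6/7 ÷ 13/49 = 42/13 hours.
Total = 1 + 42/13 = 55/13 hours.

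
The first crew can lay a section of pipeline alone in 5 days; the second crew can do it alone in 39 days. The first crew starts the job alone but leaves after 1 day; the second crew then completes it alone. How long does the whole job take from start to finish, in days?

161/5 days

In 1 day the first crew does 1/5 of the job, leaving 4/5.
The second crew works at 1/39 per day, so finishing takes 4/5 ÷ 1/39 = 156/5 days.
Total time = 1 + 156/5 = 161/5 days.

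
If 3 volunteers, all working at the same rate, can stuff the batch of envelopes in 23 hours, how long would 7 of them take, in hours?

Total work is 3·23 = 69 volunteer-hours.
With 7 volunteers: 69/7 hours.

69/7 hours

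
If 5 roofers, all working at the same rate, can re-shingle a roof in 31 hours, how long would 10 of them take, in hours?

Total work is 5·31 = 155 roofer-hours.
With 10 roofers: 155/10 = 31/2 hours.

31/2 hours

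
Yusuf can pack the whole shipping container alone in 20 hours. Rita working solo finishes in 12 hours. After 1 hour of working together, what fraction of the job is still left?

13/15

Combined rate: 1/20 + 1/12 = (3 + 5)/60 = 8/60 = 2/15 per hour.
In 1 hour they complete 1·2/15 = 2/15 of the job.
So 13/15 remains.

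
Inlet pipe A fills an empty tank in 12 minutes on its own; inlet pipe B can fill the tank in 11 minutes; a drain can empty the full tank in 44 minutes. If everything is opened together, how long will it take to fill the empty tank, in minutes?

Net rate = 1/12 + 1/11 − 1/44 = (11 + 12 − 3)/132 = 20/132 = 5/33 per minute.
Filling time = 1 ÷ (5/33) = 33/5 minutes.

33/5 minutes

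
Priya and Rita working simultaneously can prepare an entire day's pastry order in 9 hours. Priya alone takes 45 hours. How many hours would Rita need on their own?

Combined rate is 1/9 per hour.
Known contribution: 1/45 per hour.
So Rita's rate is 1/9 − 1/45 = 4/45, meaning 45/4 hours alone.

45/4 hours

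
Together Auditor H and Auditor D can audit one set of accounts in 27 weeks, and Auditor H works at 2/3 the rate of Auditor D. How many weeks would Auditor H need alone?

135/2 weeks

Let Auditor D's rate be r; then Auditor H's rate is (2/3)r, so together (2/3 + 1)r = (5/3)r = 1/27.
Thus r = 1/45 per week.
Auditor D alone: 45 weeks; Auditor H alone: 135/2 weeks.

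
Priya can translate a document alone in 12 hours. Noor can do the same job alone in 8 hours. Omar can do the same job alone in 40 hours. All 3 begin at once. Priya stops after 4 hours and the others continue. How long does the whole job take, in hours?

40/9 hours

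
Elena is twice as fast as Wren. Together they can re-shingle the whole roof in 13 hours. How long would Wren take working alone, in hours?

Let Wren's rate be r; then Elena's rate is 2r, so together (2 + 1)r = 3r = 1/13.
Thus r = 1/39 per hour.
Wren alone: 39 hours; Elena alone: 39/2 hours.

39 hours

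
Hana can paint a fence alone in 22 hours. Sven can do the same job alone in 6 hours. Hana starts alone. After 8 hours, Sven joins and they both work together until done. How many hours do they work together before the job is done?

3 hours

In the first 8 hours Hana alone does 8/22 = 4/11 of the job, leaving 7/11.
Once everyone is working, combined rate: 1/22 + 1/6 = (3 + 11)/66 = 14/66 = 7/33 per hour.
Remaining 7/11 at 7/33 per hour takes 3 hours.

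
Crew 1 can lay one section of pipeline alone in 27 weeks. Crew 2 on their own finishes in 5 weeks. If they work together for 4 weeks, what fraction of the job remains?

7/135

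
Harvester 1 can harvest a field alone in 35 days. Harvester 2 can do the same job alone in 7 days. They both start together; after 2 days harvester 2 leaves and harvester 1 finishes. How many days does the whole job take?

25 days

In the first 2 days the combined rate is 6/35, so 12/35 of the job is done, leaving 23/35.
After harvester 2 leaves the rate is 1/35 per day; the remaining 23/35 takes 23 days.
Total = 2 + 23 = 25 days.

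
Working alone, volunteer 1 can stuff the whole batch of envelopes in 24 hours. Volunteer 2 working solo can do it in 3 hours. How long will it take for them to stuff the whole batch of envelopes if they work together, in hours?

Combined rate: 1/24 + 1/3 = (1 + 8)/24 = 9/24 = 3/8 per hour.
Time = 1 ÷ (3/8) = 8/3 hours.

8/3 hours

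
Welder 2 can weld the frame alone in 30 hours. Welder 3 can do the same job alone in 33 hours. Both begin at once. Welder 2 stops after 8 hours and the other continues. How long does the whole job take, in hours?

121/5 hours

In the first 8 hours the combined rate is 7/110, so 28/55 of the job is done, leaving 27/55.
After Welder 2 leaves the rate is 1/33 per hour; the remaining 27/55 takes 81/5 hours.
Total = 8 + 81/5 = 121/5 hours.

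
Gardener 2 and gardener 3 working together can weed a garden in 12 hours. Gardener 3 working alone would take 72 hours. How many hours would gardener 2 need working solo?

72/5 hours

Combined rate is 1/12 per hour.
Known contribution: 1/72 per hour.
So gardener 2's rate is 1/12 − 1/72 = 5/72, meaning 72/5 hours alone.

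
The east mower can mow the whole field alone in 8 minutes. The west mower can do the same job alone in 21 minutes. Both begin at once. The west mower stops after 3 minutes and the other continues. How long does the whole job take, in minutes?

In the first 3 minutes the combined rate is 29/168, so 29/56 of the job is done, leaving 27/56.
After the west mower leaves the rate is 1/8 per minute; the remaining 27/56 takes 27/7 minutes.
Total = 3 + 27/7 = 48/7 minutes.

48/7 minutes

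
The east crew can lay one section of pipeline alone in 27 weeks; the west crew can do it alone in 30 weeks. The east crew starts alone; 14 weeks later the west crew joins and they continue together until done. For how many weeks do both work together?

In 14 weeks the east crew does 14/27 of the job, leaving 13/27.
The east crew and the west crew together work at 19/270 per week, so finishing takes 13/27 ÷ 19/270 = 130/19 weeks.

130/19 weeks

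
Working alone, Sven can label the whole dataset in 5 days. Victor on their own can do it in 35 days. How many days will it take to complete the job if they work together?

35/8 days

Combined rate: 1/5 + 1/35 = (7 + 1)/35 = 8/35 per day.
Time = 1 ÷ (8/35) = 35/8 days.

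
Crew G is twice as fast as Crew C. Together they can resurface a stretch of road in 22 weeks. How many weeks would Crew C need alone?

Let Crew C's rate be r; then Crew G's rate is 2r, so together (2 + 1)r = 3r = 1/22.
Thus r = 1/66 per week.
Crew C alone: 66 weeks; Crew G alone: 33 weeks.

66 weeks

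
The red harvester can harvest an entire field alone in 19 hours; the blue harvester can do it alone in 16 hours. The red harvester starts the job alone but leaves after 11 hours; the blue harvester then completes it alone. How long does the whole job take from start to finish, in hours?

In 11 hours the red harvester does 11/19 of the job, leaving 8/19.
The blue harvester works at 1/16 per hour, so finishing takes 8/19 ÷ 1/16 = 128/19 hours.
Total time = 11 + 128/19 = 337/19 hours.

337/19 hours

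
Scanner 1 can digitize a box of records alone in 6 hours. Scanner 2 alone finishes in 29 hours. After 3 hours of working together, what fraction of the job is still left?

23/58

Combined rate: 1/6 + 1/29 = (29 + 6)/174 = 35/174 per hour.
In 3 hours they complete 3·35/174 = 35/58 of the job.
So 23/58 remains.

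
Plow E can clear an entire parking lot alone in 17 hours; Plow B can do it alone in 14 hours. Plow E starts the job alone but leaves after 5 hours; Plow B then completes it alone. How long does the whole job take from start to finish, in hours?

253/17 hours

In 5 hours Plow E does 5/17 of the job, leaving 12/17.
Plow B works at 1/14 per hour, so finishing takes 12/17 ÷ 1/14 = 168/17 hours.
Total time = 5 + 168/17 = 253/17 hours.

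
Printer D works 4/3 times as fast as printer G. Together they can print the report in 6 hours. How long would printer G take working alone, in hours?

14 hours

Let printer G's rate be r; then printer D's rate is (4/3)r, so together (4/3 + 1)r = (7/3)r = 1/6.
Thus r = 1/14 per hour.
Printer G alone: 14 hours; printer D alone: 21/2 hours.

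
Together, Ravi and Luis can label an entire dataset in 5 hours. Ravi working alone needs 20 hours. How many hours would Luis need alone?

20/3 hours

Combined rate is 1/5 per hour.
Known contribution: 1/20 per hour.
So Luis's rate is 1/5 − 1/20 = 3/20, meaning 20/3 hours alone.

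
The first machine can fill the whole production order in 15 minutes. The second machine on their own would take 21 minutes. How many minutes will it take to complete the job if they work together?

Combined rate: 1/15 + 1/21 = (7 + 5)/105 = 12/105 = 4/35 per minute.
Time = 1 ÷ (4/35) = 35/4 minutes.

35/4 minutes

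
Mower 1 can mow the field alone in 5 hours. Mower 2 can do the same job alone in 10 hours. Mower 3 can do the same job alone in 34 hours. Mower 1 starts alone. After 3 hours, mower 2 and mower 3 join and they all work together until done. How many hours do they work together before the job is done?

17/14 hours

In the first 3 hours mower 1 alone does 3/5 of the job, leaving 2/5.
Once everyone is working, combined rate: 1/5 + 1/10 + 1/34 = (34 + 17 + 5)/170 = 56/170 = 28/85 per hour.
Remaining 2/5 at 28/85 per hour takes 17/14 hours.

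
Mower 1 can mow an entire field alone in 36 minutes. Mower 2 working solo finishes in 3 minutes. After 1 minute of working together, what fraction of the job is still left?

Combined rate: 1/36 + 1/3 = (1 + 12)/36 = 13/36 per minute.
In 1 minute they complete 1·13/36 = 13/36 of the job.
So 23/36 remains.

23/36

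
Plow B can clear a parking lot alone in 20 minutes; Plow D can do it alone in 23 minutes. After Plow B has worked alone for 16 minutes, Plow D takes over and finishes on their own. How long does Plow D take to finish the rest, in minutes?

In 16 minutes Plow B does 16/20 = 4/5 of the job, leaving 1/5.
Plow D works at 1/23 per minute, so finishing takes 1/5 ÷ 1/23 = 23/5 minutes.

23/5 minutes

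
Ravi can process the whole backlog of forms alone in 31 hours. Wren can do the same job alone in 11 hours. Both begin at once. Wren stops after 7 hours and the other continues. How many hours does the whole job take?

In the first 7 hours the combined rate is 42/341, so 294/341 of the job is done, leaving 47/341.
After Wren leaves the rate is 1/31 per hour; the remaining 47/341 takes 47/11 hours.
Total = 7 + 47/11 = 124/11 hours.

124/11 hours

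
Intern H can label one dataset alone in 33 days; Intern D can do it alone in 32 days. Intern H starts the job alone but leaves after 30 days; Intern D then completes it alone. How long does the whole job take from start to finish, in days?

362/11 days

In 30 days Intern H does 30/33 = 10/11 of the job, leaving 1/11.
Intern D works at 1/32 per day, so finishing takes 1/11 ÷ 1/32 = 32/11 days.
Total time = 30 + 32/11 = 362/11 days.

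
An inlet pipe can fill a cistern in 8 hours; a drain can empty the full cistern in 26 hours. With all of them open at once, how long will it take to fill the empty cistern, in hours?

104/9 hours

Net rate = 1/8 − 1/26 = (13 − 4)/104 = 9/104 per hour.
Filling time = 1 ÷ (9/104) = 104/9 hours.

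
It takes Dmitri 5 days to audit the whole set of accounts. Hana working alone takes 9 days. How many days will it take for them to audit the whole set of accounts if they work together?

45/14 days

Combined rate: 1/5 + 1/9 = (9 + 5)/45 = 14/45 per day.
Time = 1 ÷ (14/45) = 45/14 days.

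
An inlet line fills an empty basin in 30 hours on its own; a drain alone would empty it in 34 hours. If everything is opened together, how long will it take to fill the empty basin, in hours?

Net rate = 1/30 − 1/34 = (17 − 15)/510 = 2/510 = 1/255 per hour.
Filling time = 1 ÷ (1/255) = 255 hours.

255 hours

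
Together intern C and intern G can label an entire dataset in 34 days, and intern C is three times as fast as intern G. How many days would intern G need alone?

Let intern G's rate be r; then intern C's rate is 3r, so together (3 + 1)r = 4r = 1/34.
Thus r = 1/136 per day.
Intern G alone: 136 days; intern C alone: 136/3 days.

136 days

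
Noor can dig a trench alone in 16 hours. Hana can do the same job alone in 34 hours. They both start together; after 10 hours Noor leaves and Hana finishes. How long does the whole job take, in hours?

In the first 10 hours the combined rate is 25/272, so 125/136 of the job is done, leaving 11/136.
After Noor leaves the rate is 1/34 per hour; the remaining 11/136 takes 11/4 hours.
Total = 10 + 11/4 = 51/4 hours.

51/4 hours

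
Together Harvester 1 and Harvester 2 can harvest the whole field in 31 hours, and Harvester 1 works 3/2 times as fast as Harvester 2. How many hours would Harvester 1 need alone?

Let Harvester 2's rate be r; then Harvester 1's rate is (3/2)r, so together (3/2 + 1)r = (5/2)r = 1/31.
Thus r = 2/155 per hour.
Harvester 2 alone: 155/2 hours; Harvester 1 alone: 155/3 hours.

155/3 hours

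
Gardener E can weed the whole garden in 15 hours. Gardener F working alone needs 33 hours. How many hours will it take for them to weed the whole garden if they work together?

165/16 hours

Combined rate: 1/15 + 1/33 = (11 + 5)/165 = 16/165 per hour.
Time = 1 ÷ (16/165) = 165/16 hours.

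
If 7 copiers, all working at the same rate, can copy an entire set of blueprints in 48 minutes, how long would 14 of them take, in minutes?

Total work is 7·48 = 336 copier-minutes.
With 14 copiers: 336/14 = 24 minutes.

24 minutes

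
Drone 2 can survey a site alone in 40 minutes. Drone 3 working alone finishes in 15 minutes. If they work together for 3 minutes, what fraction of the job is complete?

11/40

Combined rate: 1/40 + 1/15 = (3 + 8)/120 = 11/120 per minute.
In 3 minutes they complete 3·11/120 = 11/40 of the job.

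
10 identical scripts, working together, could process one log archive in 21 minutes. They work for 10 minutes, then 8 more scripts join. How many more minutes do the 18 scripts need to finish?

55/9 minutes

One script does 1/210 of the job per minute.
After 10 minutes with 10 scripts, 10/21 is done (11/21 left).
With 18 scripts the rate is 18/210 = 3/35, so the rest takes 11/21 ÷ 3/35 = 55/9 minutes.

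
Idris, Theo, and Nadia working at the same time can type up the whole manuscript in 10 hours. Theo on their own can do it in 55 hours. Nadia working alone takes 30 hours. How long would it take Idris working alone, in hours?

165/8 hours

Combined rate is 1/10 per hour.
Known contribution: 1/55 + 1/30 = (6 + 11)/330 = 17/330 per hour.
So Idris's rate is 1/10 − 17/330 = 8/165, meaning 165/8 hours alone.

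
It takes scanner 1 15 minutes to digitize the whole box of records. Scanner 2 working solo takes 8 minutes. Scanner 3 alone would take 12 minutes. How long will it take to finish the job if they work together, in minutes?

40/11 minutes

Combined rate: 1/15 + 1/8 + 1/12 = (8 + 15 + 10)/120 = 33/120 = 11/40 per minute.
Time = 1 ÷ (11/40) = 40/11 minutes.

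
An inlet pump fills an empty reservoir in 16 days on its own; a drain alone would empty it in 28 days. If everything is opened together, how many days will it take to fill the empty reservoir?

Net rate = 1/16 − 1/28 = (7 − 4)/112 = 3/112 per day.
Filling time = 1 ÷ (3/112) = 112/3 days.

112/3 days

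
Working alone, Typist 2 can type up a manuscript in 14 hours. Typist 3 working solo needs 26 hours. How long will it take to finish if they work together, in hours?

Combined rate: 1/14 + 1/26 = (13 + 7)/182 = 20/182 = 10/91 per hour.
Time = 1 ÷ (10/91) = 91/10 hours.

91/10 hours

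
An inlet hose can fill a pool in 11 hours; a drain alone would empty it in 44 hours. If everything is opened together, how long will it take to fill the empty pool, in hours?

44/3 hours

Net rate = 1/11 − 1/44 = (4 − 1)/44 = 3/44 per hour.
Filling time = 1 ÷ (3/44) = 44/3 hours.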